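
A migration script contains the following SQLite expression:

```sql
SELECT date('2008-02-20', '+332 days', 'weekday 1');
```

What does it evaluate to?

2009-01-19

Applying '+332 days' to 2008-02-20: counting 332 days forward gives 2009-01-17.
`weekday 1` advances to the next Monday; 2009-01-17 is a Saturday, so it moves forward to 2009-01-19.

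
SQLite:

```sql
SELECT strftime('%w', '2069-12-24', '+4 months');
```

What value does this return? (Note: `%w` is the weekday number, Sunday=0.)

First apply '+4 months': 2069-12-24 → 2070-04-24.
2070-04-24 is a Thursday; with Sunday=0 that is 4.

4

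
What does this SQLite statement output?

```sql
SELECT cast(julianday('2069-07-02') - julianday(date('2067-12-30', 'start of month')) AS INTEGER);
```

`start of month` rewinds 2067-12-30 to 2067-12-01.
30 days remain in December 2067 after the 1st (31 − 1).
Full months from January 2068 through June 2069 contribute their day counts.
Then 2 days into July 2069.
Total: 30 + 31 + 29 + 31 + 30 + 31 + 30 + 31 + 31 + 30 + 31 + 30 + 31 + 31 + 28 + 31 + 30 + 31 + 30 + 2 = 579.

579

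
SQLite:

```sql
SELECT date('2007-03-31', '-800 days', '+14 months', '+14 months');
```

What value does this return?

Applying '-800 days' to 2007-03-31: counting 800 days back gives 2005-01-20.
Adding +14 months to 2005-01-20 gives 2006-03-20.
Adding +14 months to 2006-03-20 gives 2007-05-20.

2007-05-20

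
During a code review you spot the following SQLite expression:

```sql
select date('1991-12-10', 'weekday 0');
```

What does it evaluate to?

`weekday 0` advances to the next Sunday; 1991-12-10 is a Tuesday, so it moves forward to 1991-12-15.

1991-12-15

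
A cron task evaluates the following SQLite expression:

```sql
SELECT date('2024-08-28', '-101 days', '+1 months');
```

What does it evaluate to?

2024-06-19

Applying '-101 days' to 2024-08-28: counting 101 days back gives 2024-05-19.
Adding +1 month to 2024-05-19 gives 2024-06-19.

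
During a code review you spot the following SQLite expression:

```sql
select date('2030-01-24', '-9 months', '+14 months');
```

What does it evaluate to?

2030-06-24

Adding -9 months to 2030-01-24 gives 2029-04-24.
Adding +14 months to 2029-04-24 gives 2030-06-24.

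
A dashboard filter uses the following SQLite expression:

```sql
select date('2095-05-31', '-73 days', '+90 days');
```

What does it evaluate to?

Applying '-73 days' to 2095-05-31: counting 73 days back gives 2095-03-19.
Applying '+90 days' to 2095-03-19: counting 90 days forward gives 2095-06-17.

2095-06-17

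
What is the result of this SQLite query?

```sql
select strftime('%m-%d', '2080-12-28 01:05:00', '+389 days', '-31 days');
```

12-21

First apply '+389 days', '-31 days': 2080-12-28 01:05:00 → 2081-12-21 01:05:00.
`%m-%d` extracts the month-day: 12-21.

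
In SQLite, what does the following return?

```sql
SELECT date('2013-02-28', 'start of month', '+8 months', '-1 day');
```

2013-09-30

`start of month` rewinds 2013-02-28 to 2013-02-01.
Adding +8 months to 2013-02-01 gives 2013-10-01.
Going back 1 day from 2013-10-01 reaches 2013-09-30 (last day of September, 30 days).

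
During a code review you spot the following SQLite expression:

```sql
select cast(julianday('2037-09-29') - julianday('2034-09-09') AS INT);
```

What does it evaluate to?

21 days remain in September 2034 after the 9th (30 − 9).
Full months from October 2034 through August 2037 contribute their day counts.
Then 29 days into September 2037.
Total: 21 + 31 + 30 + 31 + 31 + 28 + 31 + 30 + 31 + 30 + 31 + 31 + 30 + 31 + 30 + 31 + 31 + 29 + 31 + 30 + 31 + 30 + 31 + 31 + 30 + 31 + 30 + 31 + 31 + 28 + 31 + 30 + 31 + 30 + 31 + 31 + 29 = 1116.

1116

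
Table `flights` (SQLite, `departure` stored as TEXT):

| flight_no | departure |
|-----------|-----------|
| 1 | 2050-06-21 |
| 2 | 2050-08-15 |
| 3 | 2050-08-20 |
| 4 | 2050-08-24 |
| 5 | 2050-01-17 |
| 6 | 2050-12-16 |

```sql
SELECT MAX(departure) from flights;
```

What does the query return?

MAX over {2050-01-17, 2050-06-21, 2050-08-15, 2050-08-20, 2050-08-24, 2050-12-16}.

2050-12-16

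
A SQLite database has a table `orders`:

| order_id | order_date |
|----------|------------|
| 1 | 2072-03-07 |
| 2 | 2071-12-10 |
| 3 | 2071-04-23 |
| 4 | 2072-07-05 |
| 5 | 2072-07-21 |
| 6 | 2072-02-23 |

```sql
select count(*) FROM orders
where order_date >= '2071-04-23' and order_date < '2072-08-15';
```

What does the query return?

6

Rows in [2071-04-23, 2072-08-15): 2072-03-07, 2071-12-10, 2071-04-23, 2072-07-05, 2072-07-21, 2072-02-23 → 6 rows.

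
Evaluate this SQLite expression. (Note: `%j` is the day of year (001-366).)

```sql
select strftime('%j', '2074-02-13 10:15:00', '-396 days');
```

First apply '-396 days': 2074-02-13 10:15:00 → 2073-01-13 10:15:00.
Day-of-year for 2073-01-13: days since 2073-01-01 inclusive = 13, zero-padded to 013.

013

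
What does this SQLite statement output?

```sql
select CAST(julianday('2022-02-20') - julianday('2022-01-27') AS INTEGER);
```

24

4 days remain in January 2022 after the 27th (31 − 27).
Then 20 days into February 2022.
Total: 4 + 20 = 24.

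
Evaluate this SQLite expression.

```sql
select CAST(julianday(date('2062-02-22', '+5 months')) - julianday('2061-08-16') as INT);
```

Adding +5 months to 2062-02-22 gives 2062-07-22.
15 days remain in August 2061 after the 16th (31 − 16).
Full months from September 2061 through June 2062 contribute their day counts.
Then 22 days into July 2062.
Total: 15 + 30 + 31 + 30 + 31 + 31 + 28 + 31 + 30 + 31 + 30 + 22 = 340.

340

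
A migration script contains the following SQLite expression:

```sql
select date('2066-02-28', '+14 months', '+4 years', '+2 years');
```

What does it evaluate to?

Adding +14 months to 2066-02-28 gives 2067-04-28.
Adding +4 years to 2067-04-28 gives 2071-04-28.
Adding +2 years to 2071-04-28 gives 2073-04-28.

2073-04-28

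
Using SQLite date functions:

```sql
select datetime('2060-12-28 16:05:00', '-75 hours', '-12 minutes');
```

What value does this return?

2060-12-25 12:53:00

-75 hours from 2060-12-28 16:05:00 is 2060-12-25 13:05:00 (crosses midnight).
-12 minutes from 2060-12-25 13:05:00 is 2060-12-25 12:53:00.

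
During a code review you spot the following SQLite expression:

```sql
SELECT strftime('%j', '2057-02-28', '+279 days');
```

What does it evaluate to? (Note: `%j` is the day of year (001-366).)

First apply '+279 days': 2057-02-28 → 2057-12-04.
Day-of-year for 2057-12-04: days since 2057-01-01 inclusive = 338, zero-padded to 338.

338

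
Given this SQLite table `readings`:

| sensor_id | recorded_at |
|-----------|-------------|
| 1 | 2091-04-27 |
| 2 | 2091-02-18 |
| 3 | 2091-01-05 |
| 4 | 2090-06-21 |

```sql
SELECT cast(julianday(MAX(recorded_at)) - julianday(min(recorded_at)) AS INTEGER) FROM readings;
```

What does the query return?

310

MIN = 2090-06-21, MAX = 2091-04-27.
9 days remain in June 2090 after the 21st (30 − 21).
Full months from July 2090 through March 2091 contribute their day counts.
Then 27 days into April 2091.
Total: 9 + 31 + 31 + 30 + 31 + 30 + 31 + 31 + 28 + 31 + 27 = 310.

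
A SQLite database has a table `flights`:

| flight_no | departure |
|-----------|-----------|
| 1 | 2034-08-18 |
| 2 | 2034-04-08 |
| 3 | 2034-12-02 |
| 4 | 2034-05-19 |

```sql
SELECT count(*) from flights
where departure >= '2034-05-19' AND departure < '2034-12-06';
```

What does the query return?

Rows in [2034-05-19, 2034-12-06): 2034-08-18, 2034-12-02, 2034-05-19 → 3 rows.

3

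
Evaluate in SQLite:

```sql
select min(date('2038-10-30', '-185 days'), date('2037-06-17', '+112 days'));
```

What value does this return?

2037-10-07

date('2038-10-30', '-185 days') → 2038-04-28.
date('2037-06-17', '+112 days') → 2037-10-07.
Earlier of the two is 2037-10-07.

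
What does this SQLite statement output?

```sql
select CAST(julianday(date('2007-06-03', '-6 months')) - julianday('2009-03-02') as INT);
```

Adding -6 months to 2007-06-03 gives 2006-12-03.
28 days remain in December 2006 after the 3rd (31 − 3).
Full months from January 2007 through February 2009 contribute their day counts.
Then 2 days into March 2009.
Total: 28 + 31 + 28 + 31 + 30 + 31 + 30 + 31 + 31 + 30 + 31 + 30 + 31 + 31 + 29 + 31 + 30 + 31 + 30 + 31 + 31 + 30 + 31 + 30 + 31 + 31 + 28 + 2 = 820.
The subtraction is earlier − later, so the result is −820 → -820.

-820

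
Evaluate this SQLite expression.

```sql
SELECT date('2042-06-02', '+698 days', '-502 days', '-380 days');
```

2041-11-30

Applying '+698 days' to 2042-06-02: counting 698 days forward gives 2044-04-30.
Applying '-502 days' to 2044-04-30: counting 502 days back gives 2042-12-15.
Applying '-380 days' to 2042-12-15: counting 380 days back gives 2041-11-30.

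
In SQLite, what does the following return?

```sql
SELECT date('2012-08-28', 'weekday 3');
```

2012-08-29

`weekday 3` advances to the next Wednesday; 2012-08-28 is a Tuesday, so it moves forward to 2012-08-29.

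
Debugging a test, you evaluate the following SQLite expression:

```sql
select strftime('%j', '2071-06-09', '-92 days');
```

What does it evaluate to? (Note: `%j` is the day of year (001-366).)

068

First apply '-92 days': 2071-06-09 → 2071-03-09.
Day-of-year for 2071-03-09: days since 2071-01-01 inclusive = 68, zero-padded to 068.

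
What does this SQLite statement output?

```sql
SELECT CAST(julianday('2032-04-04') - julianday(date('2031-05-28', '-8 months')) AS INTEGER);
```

Adding -8 months to 2031-05-28 gives 2030-09-28.
2 days remain in September 2030 after the 28th (30 − 28).
Full months from October 2030 through March 2032 contribute their day counts.
Then 4 days into April 2032.
Total: 2 + 31 + 30 + 31 + 31 + 28 + 31 + 30 + 31 + 30 + 31 + 31 + 30 + 31 + 30 + 31 + 31 + 29 + 31 + 4 = 554.

554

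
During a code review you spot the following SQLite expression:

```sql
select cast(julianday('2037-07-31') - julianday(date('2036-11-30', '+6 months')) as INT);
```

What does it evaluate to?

Adding +6 months to 2036-11-30 gives 2037-05-30.
1 day remains in May 2037 after the 30th (31 − 30).
June 2037: 30 days.
Then 31 days into July 2037.
Total: 1 + 30 + 31 = 62.

62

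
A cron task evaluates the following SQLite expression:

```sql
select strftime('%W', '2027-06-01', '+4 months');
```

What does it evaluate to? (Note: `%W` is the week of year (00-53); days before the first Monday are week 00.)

First apply '+4 months': 2027-06-01 → 2027-10-01.
2027-10-01 is a Friday. SQLite's %W counts Mondays since the year started; the result is 39.

39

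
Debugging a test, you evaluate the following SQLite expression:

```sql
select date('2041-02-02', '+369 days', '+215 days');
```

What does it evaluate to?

Applying '+369 days' to 2041-02-02: counting 369 days forward gives 2042-02-06.
Applying '+215 days' to 2042-02-06: counting 215 days forward gives 2042-09-09.

2042-09-09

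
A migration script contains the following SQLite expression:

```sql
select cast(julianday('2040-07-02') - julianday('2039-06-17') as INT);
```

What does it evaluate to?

381

13 days remain in June 2039 after the 17th (30 − 17).
Full months from July 2039 through June 2040 contribute their day counts.
Then 2 days into July 2040.
Total: 13 + 31 + 31 + 30 + 31 + 30 + 31 + 31 + 29 + 31 + 30 + 31 + 30 + 2 = 381.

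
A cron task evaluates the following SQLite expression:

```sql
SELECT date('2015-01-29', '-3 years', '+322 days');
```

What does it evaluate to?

2012-12-16

Adding -3 years to 2015-01-29 gives 2012-01-29.
Applying '+322 days' to 2012-01-29: counting 322 days forward gives 2012-12-16.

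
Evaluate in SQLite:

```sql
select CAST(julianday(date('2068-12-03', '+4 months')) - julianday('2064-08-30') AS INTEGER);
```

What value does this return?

Adding +4 months to 2068-12-03 gives 2069-04-03.
1 day remains in August 2064 after the 30th (31 − 30).
Full months from September 2064 through March 2069 contribute their day counts.
Then 3 days into April 2069.
Total: 1 + 30 + 31 + 30 + 31 + 31 + 28 + 31 + 30 + 31 + 30 + 31 + 31 + 30 + 31 + 30 + 31 + 31 + 28 + 31 + 30 + 31 + 30 + 31 + 31 + 30 + 31 + 30 + 31 + 31 + 28 + 31 + 30 + 31 + 30 + 31 + 31 + 30 + 31 + 30 + 31 + 31 + 29 + 31 + 30 + 31 + 30 + 31 + 31 + 30 + 31 + 30 + 31 + 31 + 28 + 31 + 3 = 1677.

1677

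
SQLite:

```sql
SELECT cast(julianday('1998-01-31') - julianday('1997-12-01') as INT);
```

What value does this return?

30 days remain in December 1997 after the 1st (31 − 1).
Then 31 days into January 1998.
Total: 30 + 31 = 61.

61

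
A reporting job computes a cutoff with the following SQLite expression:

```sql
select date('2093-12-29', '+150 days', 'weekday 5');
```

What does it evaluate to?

2094-05-28

Applying '+150 days' to 2093-12-29: counting 150 days forward gives 2094-05-28.
`weekday 5` advances to the next Friday; 2094-05-28 is already a Friday, so it stays at 2094-05-28.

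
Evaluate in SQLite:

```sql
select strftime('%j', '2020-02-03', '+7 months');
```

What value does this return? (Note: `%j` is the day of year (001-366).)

247

First apply '+7 months': 2020-02-03 → 2020-09-03.
Day-of-year for 2020-09-03: days since 2020-01-01 inclusive = 247, zero-padded to 247.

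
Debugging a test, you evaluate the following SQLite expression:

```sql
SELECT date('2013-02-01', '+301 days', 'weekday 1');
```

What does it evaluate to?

2013-12-02

Applying '+301 days' to 2013-02-01: counting 301 days forward gives 2013-11-29.
`weekday 1` advances to the next Monday; 2013-11-29 is a Friday, so it moves forward to 2013-12-02.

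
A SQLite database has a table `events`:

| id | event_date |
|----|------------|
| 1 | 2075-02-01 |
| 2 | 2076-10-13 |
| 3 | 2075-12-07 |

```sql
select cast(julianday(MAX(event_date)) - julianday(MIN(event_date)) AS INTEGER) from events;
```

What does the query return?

MIN = 2075-02-01, MAX = 2076-10-13.
27 days remain in February 2075 after the 1st (28 − 1).
Full months from March 2075 through September 2076 contribute their day counts.
Then 13 days into October 2076.
Total: 27 + 31 + 30 + 31 + 30 + 31 + 31 + 30 + 31 + 30 + 31 + 31 + 29 + 31 + 30 + 31 + 30 + 31 + 31 + 30 + 13 = 620.

620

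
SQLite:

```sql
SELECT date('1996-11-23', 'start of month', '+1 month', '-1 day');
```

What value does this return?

1996-11-30

`start of month` rewinds 1996-11-23 to 1996-11-01.
Adding +1 month to 1996-11-01 gives 1996-12-01.
Going back 1 day from 1996-12-01 reaches 1996-11-30 (last day of November, 30 days).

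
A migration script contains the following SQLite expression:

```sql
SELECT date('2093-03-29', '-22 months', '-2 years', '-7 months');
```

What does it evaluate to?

2088-10-29

Adding -22 months to 2093-03-29 gives 2091-05-29.
Adding -2 years to 2091-05-29 gives 2089-05-29.
Adding -7 months to 2089-05-29 gives 2088-10-29.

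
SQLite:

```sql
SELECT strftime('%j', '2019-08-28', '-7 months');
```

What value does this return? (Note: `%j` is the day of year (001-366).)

First apply '-7 months': 2019-08-28 → 2019-01-28.
Day-of-year for 2019-01-28: days since 2019-01-01 inclusive = 28, zero-padded to 028.

028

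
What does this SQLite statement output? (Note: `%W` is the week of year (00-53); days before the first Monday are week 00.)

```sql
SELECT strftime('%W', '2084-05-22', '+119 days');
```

First apply '+119 days': 2084-05-22 → 2084-09-18.
2084-09-18 is a Monday. SQLite's %W counts Mondays since the year started; the result is 38.

38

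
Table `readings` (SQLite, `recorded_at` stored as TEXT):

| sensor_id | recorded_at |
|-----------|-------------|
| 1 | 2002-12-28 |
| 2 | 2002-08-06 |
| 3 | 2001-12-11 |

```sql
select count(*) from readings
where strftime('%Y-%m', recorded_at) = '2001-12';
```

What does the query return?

Rows with year-month 2001-12: 2001-12-11 → 1.

1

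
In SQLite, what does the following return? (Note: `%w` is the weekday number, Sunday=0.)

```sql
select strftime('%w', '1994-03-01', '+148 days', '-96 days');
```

5

First apply '+148 days', '-96 days': 1994-03-01 → 1994-04-22.
1994-04-22 is a Friday; with Sunday=0 that is 5.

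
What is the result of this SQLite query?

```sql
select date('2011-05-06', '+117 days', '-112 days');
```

Applying '+117 days' to 2011-05-06: counting 117 days forward gives 2011-08-31.
Applying '-112 days' to 2011-08-31: counting 112 days back gives 2011-05-11.

2011-05-11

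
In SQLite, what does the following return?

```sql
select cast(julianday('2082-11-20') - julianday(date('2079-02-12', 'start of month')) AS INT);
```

`start of month` rewinds 2079-02-12 to 2079-02-01.
27 days remain in February 2079 after the 1st (28 − 1).
Full months from March 2079 through October 2082 contribute their day counts.
Then 20 days into November 2082.
Total: 27 + 31 + 30 + 31 + 30 + 31 + 31 + 30 + 31 + 30 + 31 + 31 + 29 + 31 + 30 + 31 + 30 + 31 + 31 + 30 + 31 + 30 + 31 + 31 + 28 + 31 + 30 + 31 + 30 + 31 + 31 + 30 + 31 + 30 + 31 + 31 + 28 + 31 + 30 + 31 + 30 + 31 + 31 + 30 + 31 + 20 = 1388.

1388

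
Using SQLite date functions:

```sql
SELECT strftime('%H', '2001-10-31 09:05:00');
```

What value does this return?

09

`%H` extracts the 2-digit hour (00-23): 09.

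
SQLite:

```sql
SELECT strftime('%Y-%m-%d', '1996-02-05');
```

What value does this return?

1996-02-05

`%Y-%m-%d` extracts the ISO date: 1996-02-05.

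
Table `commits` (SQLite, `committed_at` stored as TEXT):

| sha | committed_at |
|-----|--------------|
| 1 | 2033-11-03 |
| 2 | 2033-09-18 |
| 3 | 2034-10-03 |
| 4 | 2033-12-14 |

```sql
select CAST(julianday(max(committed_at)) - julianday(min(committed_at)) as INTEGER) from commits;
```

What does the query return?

MIN = 2033-09-18, MAX = 2034-10-03.
12 days remain in September 2033 after the 18th (30 − 18).
Full months from October 2033 through September 2034 contribute their day counts.
Then 3 days into October 2034.
Total: 12 + 31 + 30 + 31 + 31 + 28 + 31 + 30 + 31 + 30 + 31 + 31 + 30 + 3 = 380.

380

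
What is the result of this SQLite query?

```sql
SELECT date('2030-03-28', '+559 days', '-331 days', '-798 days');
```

2028-09-04

Applying '+559 days' to 2030-03-28: counting 559 days forward gives 2031-10-08.
Applying '-331 days' to 2031-10-08: counting 331 days back gives 2030-11-11.
Applying '-798 days' to 2030-11-11: counting 798 days back gives 2028-09-04.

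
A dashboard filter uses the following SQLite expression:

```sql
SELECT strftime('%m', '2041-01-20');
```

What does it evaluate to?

01

`%m` extracts the 2-digit month (01-12): 01.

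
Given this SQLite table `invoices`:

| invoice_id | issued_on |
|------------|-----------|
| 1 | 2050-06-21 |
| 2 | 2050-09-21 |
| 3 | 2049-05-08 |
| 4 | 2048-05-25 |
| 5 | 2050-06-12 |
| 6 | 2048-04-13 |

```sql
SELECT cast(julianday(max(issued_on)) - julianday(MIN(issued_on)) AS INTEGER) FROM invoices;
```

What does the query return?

891

MIN = 2048-04-13, MAX = 2050-09-21.
17 days remain in April 2048 after the 13th (30 − 13).
Full months from May 2048 through August 2050 contribute their day counts.
Then 21 days into September 2050.
Total: 17 + 31 + 30 + 31 + 31 + 30 + 31 + 30 + 31 + 31 + 28 + 31 + 30 + 31 + 30 + 31 + 31 + 30 + 31 + 30 + 31 + 31 + 28 + 31 + 30 + 31 + 30 + 31 + 31 + 21 = 891.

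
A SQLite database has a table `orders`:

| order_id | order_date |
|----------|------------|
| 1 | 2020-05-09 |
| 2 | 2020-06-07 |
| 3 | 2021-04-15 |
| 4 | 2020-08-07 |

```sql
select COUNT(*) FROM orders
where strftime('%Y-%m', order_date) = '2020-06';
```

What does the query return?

Rows with year-month 2020-06: 2020-06-07 → 1.

1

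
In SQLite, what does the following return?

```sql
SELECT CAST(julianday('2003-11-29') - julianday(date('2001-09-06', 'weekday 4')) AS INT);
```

`weekday 4` advances to the next Thursday; 2001-09-06 is already a Thursday, so it stays at 2001-09-06.
24 days remain in September 2001 after the 6th (30 − 6).
Full months from October 2001 through October 2003 contribute their day counts.
Then 29 days into November 2003.
Total: 24 + 31 + 30 + 31 + 31 + 28 + 31 + 30 + 31 + 30 + 31 + 31 + 30 + 31 + 30 + 31 + 31 + 28 + 31 + 30 + 31 + 30 + 31 + 31 + 30 + 31 + 29 = 814.

814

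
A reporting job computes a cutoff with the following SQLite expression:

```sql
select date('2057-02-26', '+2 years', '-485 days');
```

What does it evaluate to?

Adding +2 years to 2057-02-26 gives 2059-02-26.
Applying '-485 days' to 2059-02-26: counting 485 days back gives 2057-10-29.

2057-10-29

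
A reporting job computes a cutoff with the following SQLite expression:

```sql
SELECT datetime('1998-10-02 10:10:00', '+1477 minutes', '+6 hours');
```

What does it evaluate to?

1477 minutes = 24h 37m; +1477 minutes from 1998-10-02 10:10:00 is 1998-10-03 10:47:00 (crosses midnight).
+6 hours from 1998-10-03 10:47:00 is 1998-10-03 16:47:00.

1998-10-03 16:47:00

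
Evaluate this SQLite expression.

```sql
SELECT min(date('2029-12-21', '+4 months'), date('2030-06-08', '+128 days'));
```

date('2029-12-21', '+4 months') → 2030-04-21.
date('2030-06-08', '+128 days') → 2030-10-14.
Earlier of the two is 2030-04-21.

2030-04-21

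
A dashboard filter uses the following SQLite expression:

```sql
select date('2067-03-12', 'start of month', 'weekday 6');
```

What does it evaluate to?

2067-03-05

`start of month` rewinds 2067-03-12 to 2067-03-01.
`weekday 6` advances to the next Saturday; 2067-03-01 is a Tuesday, so it moves forward to 2067-03-05.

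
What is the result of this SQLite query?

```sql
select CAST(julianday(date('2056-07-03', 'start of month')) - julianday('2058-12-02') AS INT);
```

-884

`start of month` rewinds 2056-07-03 to 2056-07-01.
30 days remain in July 2056 after the 1st (31 − 1).
Full months from August 2056 through November 2058 contribute their day counts.
Then 2 days into December 2058.
Total: 30 + 31 + 30 + 31 + 30 + 31 + 31 + 28 + 31 + 30 + 31 + 30 + 31 + 31 + 30 + 31 + 30 + 31 + 31 + 28 + 31 + 30 + 31 + 30 + 31 + 31 + 30 + 31 + 30 + 2 = 884.
The subtraction is earlier − later, so the result is −884 → -884.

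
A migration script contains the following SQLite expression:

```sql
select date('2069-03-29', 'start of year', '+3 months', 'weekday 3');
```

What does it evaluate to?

2069-04-03

`start of year` rewinds 2069-03-29 to 2069-01-01.
Adding +3 months to 2069-01-01 gives 2069-04-01.
`weekday 3` advances to the next Wednesday; 2069-04-01 is a Monday, so it moves forward to 2069-04-03.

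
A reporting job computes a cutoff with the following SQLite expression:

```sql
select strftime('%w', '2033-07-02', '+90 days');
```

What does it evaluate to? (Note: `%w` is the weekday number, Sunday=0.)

5

First apply '+90 days': 2033-07-02 → 2033-09-30.
2033-09-30 is a Friday; with Sunday=0 that is 5.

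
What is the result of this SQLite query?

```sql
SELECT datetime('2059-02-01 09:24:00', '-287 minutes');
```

2059-02-01 04:37:00

287 minutes = 4h 47m; -287 minutes from 2059-02-01 09:24:00 is 2059-02-01 04:37:00.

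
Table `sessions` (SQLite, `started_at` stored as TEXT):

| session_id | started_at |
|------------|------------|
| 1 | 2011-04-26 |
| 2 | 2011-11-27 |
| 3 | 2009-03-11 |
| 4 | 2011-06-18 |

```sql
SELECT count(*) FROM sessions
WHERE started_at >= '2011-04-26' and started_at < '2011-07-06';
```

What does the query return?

Rows in [2011-04-26, 2011-07-06): 2011-04-26, 2011-06-18 → 2 rows.

2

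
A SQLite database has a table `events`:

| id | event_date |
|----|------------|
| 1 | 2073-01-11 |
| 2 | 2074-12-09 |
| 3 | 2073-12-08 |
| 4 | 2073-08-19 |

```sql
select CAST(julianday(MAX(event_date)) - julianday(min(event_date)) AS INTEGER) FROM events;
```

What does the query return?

MIN = 2073-01-11, MAX = 2074-12-09.
20 days remain in January 2073 after the 11th (31 − 11).
Full months from February 2073 through November 2074 contribute their day counts.
Then 9 days into December 2074.
Total: 20 + 28 + 31 + 30 + 31 + 30 + 31 + 31 + 30 + 31 + 30 + 31 + 31 + 28 + 31 + 30 + 31 + 30 + 31 + 31 + 30 + 31 + 30 + 9 = 697.

697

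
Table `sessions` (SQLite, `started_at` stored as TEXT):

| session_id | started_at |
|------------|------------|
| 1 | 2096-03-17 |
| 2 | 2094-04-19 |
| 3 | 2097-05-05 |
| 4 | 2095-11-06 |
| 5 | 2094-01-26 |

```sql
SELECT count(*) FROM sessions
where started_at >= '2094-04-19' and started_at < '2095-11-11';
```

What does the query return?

Rows in [2094-04-19, 2095-11-11): 2094-04-19, 2095-11-06 → 2 rows.

2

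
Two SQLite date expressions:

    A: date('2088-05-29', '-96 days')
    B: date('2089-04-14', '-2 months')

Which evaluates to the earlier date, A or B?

A = 2088-02-23.
B = 2089-02-14.
A is earlier.

A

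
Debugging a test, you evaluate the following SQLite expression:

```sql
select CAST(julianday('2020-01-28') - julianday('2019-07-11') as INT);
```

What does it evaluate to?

201

20 days remain in July 2019 after the 11th (31 − 11).
August 2019: 31 days.
September 2019: 30 days.
October 2019: 31 days.
November 2019: 30 days.
December 2019: 31 days.
Then 28 days into January 2020.
Total: 20 + 31 + 30 + 31 + 30 + 31 + 28 = 201.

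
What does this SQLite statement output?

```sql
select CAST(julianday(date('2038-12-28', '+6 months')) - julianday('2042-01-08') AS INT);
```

Adding +6 months to 2038-12-28 gives 2039-06-28.
2 days remain in June 2039 after the 28th (30 − 28).
Full months from July 2039 through December 2041 contribute their day counts.
Then 8 days into January 2042.
Total: 2 + 31 + 31 + 30 + 31 + 30 + 31 + 31 + 29 + 31 + 30 + 31 + 30 + 31 + 31 + 30 + 31 + 30 + 31 + 31 + 28 + 31 + 30 + 31 + 30 + 31 + 31 + 30 + 31 + 30 + 31 + 8 = 925.
The subtraction is earlier − later, so the result is −925 → -925.

-925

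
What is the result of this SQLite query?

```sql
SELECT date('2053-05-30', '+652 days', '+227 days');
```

2055-10-26

Applying '+652 days' to 2053-05-30: counting 652 days forward gives 2055-03-13.
Applying '+227 days' to 2055-03-13: counting 227 days forward gives 2055-10-26.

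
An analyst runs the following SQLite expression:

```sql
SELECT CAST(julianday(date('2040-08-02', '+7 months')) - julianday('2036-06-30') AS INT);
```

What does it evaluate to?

1706

Adding +7 months to 2040-08-02 gives 2041-03-02.
0 days remain in June 2036 after the 30th (30 − 30).
Full months from July 2036 through February 2041 contribute their day counts.
Then 2 days into March 2041.
Total: 0 + 31 + 31 + 30 + 31 + 30 + 31 + 31 + 28 + 31 + 30 + 31 + 30 + 31 + 31 + 30 + 31 + 30 + 31 + 31 + 28 + 31 + 30 + 31 + 30 + 31 + 31 + 30 + 31 + 30 + 31 + 31 + 28 + 31 + 30 + 31 + 30 + 31 + 31 + 30 + 31 + 30 + 31 + 31 + 29 + 31 + 30 + 31 + 30 + 31 + 31 + 30 + 31 + 30 + 31 + 31 + 28 + 2 = 1706.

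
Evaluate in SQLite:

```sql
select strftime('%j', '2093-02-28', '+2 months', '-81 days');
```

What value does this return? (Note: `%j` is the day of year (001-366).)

037

First apply '+2 months', '-81 days': 2093-02-28 → 2093-02-06.
Day-of-year for 2093-02-06: days since 2093-01-01 inclusive = 37, zero-padded to 037.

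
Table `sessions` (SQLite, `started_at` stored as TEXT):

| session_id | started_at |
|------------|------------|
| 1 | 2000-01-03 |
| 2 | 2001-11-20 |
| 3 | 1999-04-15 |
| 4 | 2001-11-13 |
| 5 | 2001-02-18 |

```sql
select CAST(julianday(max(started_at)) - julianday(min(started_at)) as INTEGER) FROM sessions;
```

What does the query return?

MIN = 1999-04-15, MAX = 2001-11-20.
15 days remain in April 1999 after the 15th (30 − 15).
Full months from May 1999 through October 2001 contribute their day counts.
Then 20 days into November 2001.
Total: 15 + 31 + 30 + 31 + 31 + 30 + 31 + 30 + 31 + 31 + 29 + 31 + 30 + 31 + 30 + 31 + 31 + 30 + 31 + 30 + 31 + 31 + 28 + 31 + 30 + 31 + 30 + 31 + 31 + 30 + 31 + 20 = 950.

950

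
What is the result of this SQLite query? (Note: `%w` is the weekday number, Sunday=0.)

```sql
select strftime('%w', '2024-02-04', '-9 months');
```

First apply '-9 months': 2024-02-04 → 2023-05-04.
2023-05-04 is a Thursday; with Sunday=0 that is 4.

4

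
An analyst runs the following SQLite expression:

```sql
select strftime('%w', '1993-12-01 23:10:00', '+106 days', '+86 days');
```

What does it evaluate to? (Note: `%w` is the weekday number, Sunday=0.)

First apply '+106 days', '+86 days': 1993-12-01 23:10:00 → 1994-06-11 23:10:00.
1994-06-11 is a Saturday; with Sunday=0 that is 6.

6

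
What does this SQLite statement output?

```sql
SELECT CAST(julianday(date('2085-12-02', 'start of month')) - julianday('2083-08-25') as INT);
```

`start of month` rewinds 2085-12-02 to 2085-12-01.
6 days remain in August 2083 after the 25th (31 − 25).
Full months from September 2083 through November 2085 contribute their day counts.
Then 1 day into December 2085.
Total: 6 + 30 + 31 + 30 + 31 + 31 + 29 + 31 + 30 + 31 + 30 + 31 + 31 + 30 + 31 + 30 + 31 + 31 + 28 + 31 + 30 + 31 + 30 + 31 + 31 + 30 + 31 + 30 + 1 = 829.

829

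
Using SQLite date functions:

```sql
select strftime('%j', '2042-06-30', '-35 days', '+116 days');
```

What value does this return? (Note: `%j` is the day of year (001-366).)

262

First apply '-35 days', '+116 days': 2042-06-30 → 2042-09-19.
Day-of-year for 2042-09-19: days since 2042-01-01 inclusive = 262, zero-padded to 262.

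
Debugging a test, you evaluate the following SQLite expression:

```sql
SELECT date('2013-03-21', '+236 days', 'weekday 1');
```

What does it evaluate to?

2013-11-18

Applying '+236 days' to 2013-03-21: counting 236 days forward gives 2013-11-12.
`weekday 1` advances to the next Monday; 2013-11-12 is a Tuesday, so it moves forward to 2013-11-18.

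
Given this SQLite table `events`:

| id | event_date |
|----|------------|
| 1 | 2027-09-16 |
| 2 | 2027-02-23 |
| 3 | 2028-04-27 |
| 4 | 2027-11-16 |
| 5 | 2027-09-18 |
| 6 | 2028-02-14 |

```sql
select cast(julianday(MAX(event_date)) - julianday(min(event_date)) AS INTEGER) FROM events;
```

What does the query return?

429

MIN = 2027-02-23, MAX = 2028-04-27.
5 days remain in February 2027 after the 23rd (28 − 23).
Full months from March 2027 through March 2028 contribute their day counts.
Then 27 days into April 2028.
Total: 5 + 31 + 30 + 31 + 30 + 31 + 31 + 30 + 31 + 30 + 31 + 31 + 29 + 31 + 27 = 429.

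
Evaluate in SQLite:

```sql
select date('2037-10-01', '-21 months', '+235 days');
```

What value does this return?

2036-08-23

Adding -21 months to 2037-10-01 gives 2036-01-01.
Applying '+235 days' to 2036-01-01: counting 235 days forward gives 2036-08-23.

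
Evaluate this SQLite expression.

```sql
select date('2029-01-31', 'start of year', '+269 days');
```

2029-09-27

`start of year` rewinds 2029-01-31 to 2029-01-01.
Applying '+269 days' to 2029-01-01: counting 269 days forward gives 2029-09-27.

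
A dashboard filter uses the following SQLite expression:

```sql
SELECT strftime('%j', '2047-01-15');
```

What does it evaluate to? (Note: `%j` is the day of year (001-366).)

015

Day-of-year for 2047-01-15: days since 2047-01-01 inclusive = 15, zero-padded to 015.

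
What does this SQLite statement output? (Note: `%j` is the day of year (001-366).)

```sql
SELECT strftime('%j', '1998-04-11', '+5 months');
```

First apply '+5 months': 1998-04-11 → 1998-09-11.
Day-of-year for 1998-09-11: days since 1998-01-01 inclusive = 254, zero-padded to 254.

254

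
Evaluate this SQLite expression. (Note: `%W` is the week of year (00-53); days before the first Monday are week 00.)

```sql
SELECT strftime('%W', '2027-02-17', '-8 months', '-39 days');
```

18

First apply '-8 months', '-39 days': 2027-02-17 → 2026-05-09.
2026-05-09 is a Saturday. SQLite's %W counts Mondays since the year started; the result is 18.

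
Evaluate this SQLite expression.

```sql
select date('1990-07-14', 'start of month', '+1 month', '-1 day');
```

1990-07-31

`start of month` rewinds 1990-07-14 to 1990-07-01.
Adding +1 month to 1990-07-01 gives 1990-08-01.
Going back 1 day from 1990-08-01 reaches 1990-07-31 (last day of July, 31 days).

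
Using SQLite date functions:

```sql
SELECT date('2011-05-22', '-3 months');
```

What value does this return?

2011-02-22

Adding -3 months to 2011-05-22 gives 2011-02-22.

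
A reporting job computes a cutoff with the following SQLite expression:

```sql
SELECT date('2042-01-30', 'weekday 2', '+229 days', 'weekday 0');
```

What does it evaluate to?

2042-09-21

`weekday 2` advances to the next Tuesday; 2042-01-30 is a Thursday, so it moves forward to 2042-02-04.
Applying '+229 days' to 2042-02-04: counting 229 days forward gives 2042-09-21.
`weekday 0` advances to the next Sunday; 2042-09-21 is already a Sunday, so it stays at 2042-09-21.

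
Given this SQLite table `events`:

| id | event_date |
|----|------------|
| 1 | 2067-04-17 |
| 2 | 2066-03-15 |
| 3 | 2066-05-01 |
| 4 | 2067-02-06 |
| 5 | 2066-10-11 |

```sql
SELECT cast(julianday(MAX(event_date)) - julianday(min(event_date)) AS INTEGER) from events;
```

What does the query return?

MIN = 2066-03-15, MAX = 2067-04-17.
16 days remain in March 2066 after the 15th (31 − 15).
Full months from April 2066 through March 2067 contribute their day counts.
Then 17 days into April 2067.
Total: 16 + 30 + 31 + 30 + 31 + 31 + 30 + 31 + 30 + 31 + 31 + 28 + 31 + 17 = 398.

398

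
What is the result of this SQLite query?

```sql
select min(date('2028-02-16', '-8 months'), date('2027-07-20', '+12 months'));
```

2027-06-16

date('2028-02-16', '-8 months') → 2027-06-16.
date('2027-07-20', '+12 months') → 2028-07-20.
Earlier of the two is 2027-06-16.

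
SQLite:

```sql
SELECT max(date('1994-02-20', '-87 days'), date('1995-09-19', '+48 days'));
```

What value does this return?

1995-11-06

date('1994-02-20', '-87 days') → 1993-11-25.
date('1995-09-19', '+48 days') → 1995-11-06.
Later of the two is 1995-11-06.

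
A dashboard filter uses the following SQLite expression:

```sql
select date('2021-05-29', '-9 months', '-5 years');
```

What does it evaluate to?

Adding -9 months to 2021-05-29 gives 2020-08-29.
Adding -5 years to 2020-08-29 gives 2015-08-29.

2015-08-29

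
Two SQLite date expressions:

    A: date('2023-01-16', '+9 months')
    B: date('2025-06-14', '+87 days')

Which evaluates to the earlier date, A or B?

A = 2023-10-16.
B = 2025-09-09.
A is earlier.

A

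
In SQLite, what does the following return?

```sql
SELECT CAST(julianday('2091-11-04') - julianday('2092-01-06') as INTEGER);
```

26 days remain in November 2091 after the 4th (30 − 4).
December 2091: 31 days.
Then 6 days into January 2092.
Total: 26 + 31 + 6 = 63.
The subtraction is earlier − later, so the result is −63 → -63.

-63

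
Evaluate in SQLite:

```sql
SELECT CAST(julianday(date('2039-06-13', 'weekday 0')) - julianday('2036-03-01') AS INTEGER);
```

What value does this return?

1205

`weekday 0` advances to the next Sunday; 2039-06-13 is a Monday, so it moves forward to 2039-06-19.
30 days remain in March 2036 after the 1st (31 − 1).
Full months from April 2036 through May 2039 contribute their day counts.
Then 19 days into June 2039.
Total: 30 + 30 + 31 + 30 + 31 + 31 + 30 + 31 + 30 + 31 + 31 + 28 + 31 + 30 + 31 + 30 + 31 + 31 + 30 + 31 + 30 + 31 + 31 + 28 + 31 + 30 + 31 + 30 + 31 + 31 + 30 + 31 + 30 + 31 + 31 + 28 + 31 + 30 + 31 + 19 = 1205.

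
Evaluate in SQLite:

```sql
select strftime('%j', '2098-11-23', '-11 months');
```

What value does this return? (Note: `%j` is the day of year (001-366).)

357

First apply '-11 months': 2098-11-23 → 2097-12-23.
Day-of-year for 2097-12-23: days since 2097-01-01 inclusive = 357, zero-padded to 357.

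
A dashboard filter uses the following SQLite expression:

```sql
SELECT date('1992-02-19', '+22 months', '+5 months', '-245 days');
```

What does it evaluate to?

1993-09-16

Adding +22 months to 1992-02-19 gives 1993-12-19.
Adding +5 months to 1993-12-19 gives 1994-05-19.
Applying '-245 days' to 1994-05-19: counting 245 days back gives 1993-09-16.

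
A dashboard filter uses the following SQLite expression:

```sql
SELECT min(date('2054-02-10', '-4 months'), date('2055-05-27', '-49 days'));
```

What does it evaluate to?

date('2054-02-10', '-4 months') → 2053-10-10.
date('2055-05-27', '-49 days') → 2055-04-08.
Earlier of the two is 2053-10-10.

2053-10-10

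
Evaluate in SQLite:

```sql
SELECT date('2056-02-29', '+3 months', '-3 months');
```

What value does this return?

2056-02-29

Adding +3 months to 2056-02-29 gives 2056-05-29.
Adding -3 months to 2056-05-29 gives 2056-02-29.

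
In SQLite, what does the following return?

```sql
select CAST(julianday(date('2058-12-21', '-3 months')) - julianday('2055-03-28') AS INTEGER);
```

Adding -3 months to 2058-12-21 gives 2058-09-21.
3 days remain in March 2055 after the 28th (31 − 28).
Full months from April 2055 through August 2058 contribute their day counts.
Then 21 days into September 2058.
Total: 3 + 30 + 31 + 30 + 31 + 31 + 30 + 31 + 30 + 31 + 31 + 29 + 31 + 30 + 31 + 30 + 31 + 31 + 30 + 31 + 30 + 31 + 31 + 28 + 31 + 30 + 31 + 30 + 31 + 31 + 30 + 31 + 30 + 31 + 31 + 28 + 31 + 30 + 31 + 30 + 31 + 31 + 21 = 1273.

1273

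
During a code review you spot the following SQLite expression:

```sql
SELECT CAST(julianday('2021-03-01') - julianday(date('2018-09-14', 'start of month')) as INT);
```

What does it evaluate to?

912

`start of month` rewinds 2018-09-14 to 2018-09-01.
29 days remain in September 2018 after the 1st (30 − 1).
Full months from October 2018 through February 2021 contribute their day counts.
Then 1 day into March 2021.
Total: 29 + 31 + 30 + 31 + 31 + 28 + 31 + 30 + 31 + 30 + 31 + 31 + 30 + 31 + 30 + 31 + 31 + 29 + 31 + 30 + 31 + 30 + 31 + 31 + 30 + 31 + 30 + 31 + 31 + 28 + 1 = 912.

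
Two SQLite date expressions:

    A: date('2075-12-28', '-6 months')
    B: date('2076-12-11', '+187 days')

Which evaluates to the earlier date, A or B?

A

A = 2075-06-28.
B = 2077-06-16.
A is earlier.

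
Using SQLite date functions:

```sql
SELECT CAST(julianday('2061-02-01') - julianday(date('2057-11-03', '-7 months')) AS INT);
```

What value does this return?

Adding -7 months to 2057-11-03 gives 2057-04-03.
27 days remain in April 2057 after the 3rd (30 − 3).
Full months from May 2057 through January 2061 contribute their day counts.
Then 1 day into February 2061.
Total: 27 + 31 + 30 + 31 + 31 + 30 + 31 + 30 + 31 + 31 + 28 + 31 + 30 + 31 + 30 + 31 + 31 + 30 + 31 + 30 + 31 + 31 + 28 + 31 + 30 + 31 + 30 + 31 + 31 + 30 + 31 + 30 + 31 + 31 + 29 + 31 + 30 + 31 + 30 + 31 + 31 + 30 + 31 + 30 + 31 + 31 + 1 = 1400.

1400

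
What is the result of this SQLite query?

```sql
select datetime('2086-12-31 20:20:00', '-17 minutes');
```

2086-12-31 20:03:00

-17 minutes from 2086-12-31 20:20:00 is 2086-12-31 20:03:00.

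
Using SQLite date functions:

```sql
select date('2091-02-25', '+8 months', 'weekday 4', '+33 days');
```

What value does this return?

Adding +8 months to 2091-02-25 gives 2091-10-25.
`weekday 4` advances to the next Thursday; 2091-10-25 is already a Thursday, so it stays at 2091-10-25.
October 2091 has 31 days; 6 remain after the 25th, so 7 days reach 2091-11-01.
Advancing 26 more days within November lands on 2091-11-27.

2091-11-27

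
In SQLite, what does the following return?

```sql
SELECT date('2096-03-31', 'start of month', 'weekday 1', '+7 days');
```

`start of month` rewinds 2096-03-31 to 2096-03-01.
`weekday 1` advances to the next Monday; 2096-03-01 is a Thursday, so it moves forward to 2096-03-05.
Advancing 7 more days within March lands on 2096-03-12.

2096-03-12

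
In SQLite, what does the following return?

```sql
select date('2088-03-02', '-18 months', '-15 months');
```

2085-06-02

Adding -18 months to 2088-03-02 gives 2086-09-02.
Adding -15 months to 2086-09-02 gives 2085-06-02.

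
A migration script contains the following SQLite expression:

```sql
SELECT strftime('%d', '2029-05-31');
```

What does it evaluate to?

31

`%d` extracts the 2-digit day of month: 31.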